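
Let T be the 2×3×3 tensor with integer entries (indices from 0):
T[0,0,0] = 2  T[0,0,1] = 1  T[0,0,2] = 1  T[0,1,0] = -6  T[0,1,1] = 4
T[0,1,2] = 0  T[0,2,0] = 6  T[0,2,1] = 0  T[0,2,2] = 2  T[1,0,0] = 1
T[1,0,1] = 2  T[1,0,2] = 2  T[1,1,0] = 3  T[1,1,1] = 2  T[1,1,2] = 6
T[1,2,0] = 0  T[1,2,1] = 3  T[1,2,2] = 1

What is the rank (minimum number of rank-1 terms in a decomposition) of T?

3

Lower bound: the mode-2 unfolding of T (rows indexed by j, columns by (i,k) = (0,0), (0,1), (0,2), (1,0), (1,1), (1,2)) is [[2, 1, 1, 1, 2, 2], [-6, 4, 0, 3, 2, 6], [6, 0, 2, 0, 3, 1]].
There the 3×3 minor on rows j ∈ {0, 1, 2}, columns (i,k) ∈ {(0,0), (0,1), (0,2)} is det [[2, 1, 1], [-6, 4, 0], [6, 0, 2]] = 4 ≠ 0, so this unfolding has rank ≥ 3; CP rank is at least every unfolding rank, so rank(T) ≥ 3. (Unfolding ranks only ever bound the CP rank from below — rank(T) can be strictly larger than all of them — so the matching upper bound has to come from an explicit 3-term decomposition.)
Upper bound: T is a sum of 3 rank-1 terms, T = (1, -1) ⊗ (0, 2, -1) ⊗ (-2, 1, -1) + (1, 2) ⊗ (1, 2, 1) ⊗ (0, 1, 1) + (2, 1) ⊗ (1, -1, 2) ⊗ (1, 0, 0) (one valid choice — decompositions are not unique — normalised so each a, b is primitive with positive first nonzero entry; check it by expanding all entries), so rank(T) ≤ 3.
These bounds meet, so rank(T) = 3.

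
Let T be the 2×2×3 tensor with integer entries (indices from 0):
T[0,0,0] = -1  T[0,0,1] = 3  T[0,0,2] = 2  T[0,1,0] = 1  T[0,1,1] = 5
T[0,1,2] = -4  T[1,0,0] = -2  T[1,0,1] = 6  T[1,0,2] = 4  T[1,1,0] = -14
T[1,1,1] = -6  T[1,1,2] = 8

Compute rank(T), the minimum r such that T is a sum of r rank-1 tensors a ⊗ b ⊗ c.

Lower bound: the mode-3 unfolding of T (rows indexed by k, columns by (i,j) = (0,0), (0,1), (1,0), (1,1)) is [[-1, 1, -2, -14], [3, 5, 6, -6], [2, -4, 4, 8]].
There the 3×3 minor on rows k ∈ {0, 1, 2}, columns (i,j) ∈ {(0,0), (0,1), (1,1)} is det [[-1, 1, -14], [3, 5, -6], [2, -4, 8]] = 256 ≠ 0, so this unfolding has rank ≥ 3; CP rank is at least every unfolding rank, so rank(T) ≥ 3. (Flattening ranks never certify an upper bound on CP rank; for that we must actually write T with 3 rank-1 terms.)
Upper bound: T is a sum of 3 rank-1 terms, T = (1, -2) ⊗ (0, 1) ⊗ (4, 4, -4) + (1, 2) ⊗ (1, -1) ⊗ (1, 1, 1) + (1, 2) ⊗ (1, 1) ⊗ (-2, 2, 1) (one valid choice — decompositions are not unique — normalised so each a, b is primitive with positive first nonzero entry; check it by expanding all entries), so rank(T) ≤ 3.
These bounds meet, so rank(T) = 3.
Check entry T[0,1,2] = -4: (1)·(1)·(-4) + (1)·(-1)·(1) + (1)·(1)·(1) = -4.

3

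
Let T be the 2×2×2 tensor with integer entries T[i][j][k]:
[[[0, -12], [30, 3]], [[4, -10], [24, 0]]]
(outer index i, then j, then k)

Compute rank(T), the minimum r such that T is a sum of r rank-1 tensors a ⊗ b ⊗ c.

2

Lower bound: the mode-1 unfolding of T (rows indexed by i, columns by (j,k) = (0,0), (0,1), (1,0), (1,1)) is [[0, -12, 30, 3], [4, -10, 24, 0]].
There the 2×2 minor on rows i ∈ {0, 1}, columns (j,k) ∈ {(0,0), (0,1)} is det [[0, -12], [4, -10]] = 48 ≠ 0, so this unfolding has rank ≥ 2; CP rank is at least every unfolding rank, so rank(T) ≥ 2. (This is only a lower bound: in general the CP rank may exceed every unfolding rank, so we still need to exhibit 2 rank-1 terms summing to T.)
Upper bound — finding two terms. Write S_k = T[:,:,k] for the frontal slices: S₀ = [[0, 30], [4, 24]], S₁ = [[-12, 3], [-10, 0]].
If T = a₁ ⊗ b₁ ⊗ c₁ + a₂ ⊗ b₂ ⊗ c₂ then each S_k = c₁[k]·a₁b₁ᵀ + c₂[k]·a₂b₂ᵀ. S₀ and S₁ are linearly independent, so a₁b₁ᵀ and a₂b₂ᵀ must span the same plane of matrices: they are the rank-1 matrices of the form x·S₀ + y·S₁.
det(x·S₀ + y·S₁) is −120·x² + 30·y² = (-30)·(2·x − y)(2·x + y), vanishing at (x:y) = (1:2) and (1:-2).
M₁ = S₀ + 2·S₁ = [[-24, 36], [-16, 24]] = (-4)·(3, 2)(2, -3)ᵀ and M₂ = S₀ − 2·S₁ = [[24, 24], [24, 24]] = 24·(1, 1)(1, 1)ᵀ, so take a₁ = (3, 2), b₁ = (2, -3), a₂ = (1, 1), b₂ = (1, 1).
Each slice is an integer combination of E₁ = a₁b₁ᵀ and E₂ = a₂b₂ᵀ: S₀ = −2·E₁ + 12·E₂, S₁ = −E₁ − 6·E₂; reading off coefficients, c₁ = (-2, -1) and c₂ = (12, -6).
Hence T = (3, 2) ⊗ (2, -3) ⊗ (-2, -1) + (1, 1) ⊗ (1, 1) ⊗ (12, -6), so rank(T) ≤ 2.
These bounds meet, so rank(T) = 2.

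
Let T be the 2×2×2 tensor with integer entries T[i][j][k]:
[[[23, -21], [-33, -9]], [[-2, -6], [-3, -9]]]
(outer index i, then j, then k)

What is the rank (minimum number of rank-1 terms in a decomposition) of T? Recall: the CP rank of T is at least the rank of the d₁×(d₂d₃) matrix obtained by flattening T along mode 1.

Lower bound: the mode-1 unfolding of T (rows indexed by i, columns by (j,k) = (0,0), (0,1), (1,0), (1,1)) is [[23, -21, -33, -9], [-2, -6, -3, -9]].
There the 2×2 minor on rows i ∈ {0, 1}, columns (j,k) ∈ {(0,0), (0,1)} is det [[23, -21], [-2, -6]] = -180 ≠ 0, so this unfolding has rank ≥ 2; CP rank is at least every unfolding rank, so rank(T) ≥ 2. (Flattening ranks never certify an upper bound on CP rank; for that we must actually write T with 2 rank-1 terms.)
Upper bound — finding two terms. Write S_k = T[:,:,k] for the frontal slices: S₀ = [[23, -33], [-2, -3]], S₁ = [[-21, -9], [-6, -9]].
If T = a₁ ⊗ b₁ ⊗ c₁ + a₂ ⊗ b₂ ⊗ c₂ then each S_k = c₁[k]·a₁b₁ᵀ + c₂[k]·a₂b₂ᵀ. S₀ and S₁ are linearly independent, so a₁b₁ᵀ and a₂b₂ᵀ must span the same plane of matrices: they are the rank-1 matrices of the form x·S₀ + y·S₁.
det(x·S₀ + y·S₁) is −135·x² − 360·xy + 135·y² = (-45)·(x + 3·y)(3·x − y), vanishing at (x:y) = (3:-1) and (1:3).
M₁ = 3·S₀ − S₁ = [[90, -90], [0, 0]] = 90·[1, 0][1, -1]ᵀ and M₂ = S₀ + 3·S₁ = [[-40, -60], [-20, -30]] = (-10)·[2, 1][2, 3]ᵀ, so take a₁ = [1, 0], b₁ = [1, -1], a₂ = [2, 1], b₂ = [2, 3].
Each slice is an integer combination of E₁ = a₁b₁ᵀ and E₂ = a₂b₂ᵀ: S₀ = 27·E₁ − E₂, S₁ = −9·E₁ − 3·E₂; reading off coefficients, c₁ = [27, -9] and c₂ = [-1, -3].
Hence T = [1, 0] ⊗ [1, -1] ⊗ [27, -9] + [2, 1] ⊗ [2, 3] ⊗ [-1, -3], so rank(T) ≤ 2.
These bounds meet, so rank(T) = 2.
Check entry T[1,0,0] = -2: (0)·(1)·(27) + (1)·(2)·(-1) = -2.

2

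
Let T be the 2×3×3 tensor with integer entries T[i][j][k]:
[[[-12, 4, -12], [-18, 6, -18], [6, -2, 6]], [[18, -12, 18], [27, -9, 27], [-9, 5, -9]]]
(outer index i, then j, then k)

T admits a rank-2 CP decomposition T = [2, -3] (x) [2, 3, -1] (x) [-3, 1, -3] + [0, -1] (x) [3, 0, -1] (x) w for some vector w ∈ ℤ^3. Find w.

Subtract the known terms from T to get the rank-1 residual R = [0, -1] (x) [3, 0, -1] (x) w, so R[i,j,k] = a[i]·b[j]·w[k]. Pick indices with nonzero a[1]·b[0] = (-1)·(3) = -3. Only the fibre through (1,0,·) is needed: R[1,0,:] = T[1,0,:] − Σₗ aₗ[1]bₗ[0]cₗ = [18, -12, 18] − (-3)·(2)·[-3, 1, -3] = [0, -6, 0]. Then w[k] = R[1,0,k] / -3 for each k, giving w = [0, -6, 0] / -3 = [0, 2, 0].

w = [0, 2, 0]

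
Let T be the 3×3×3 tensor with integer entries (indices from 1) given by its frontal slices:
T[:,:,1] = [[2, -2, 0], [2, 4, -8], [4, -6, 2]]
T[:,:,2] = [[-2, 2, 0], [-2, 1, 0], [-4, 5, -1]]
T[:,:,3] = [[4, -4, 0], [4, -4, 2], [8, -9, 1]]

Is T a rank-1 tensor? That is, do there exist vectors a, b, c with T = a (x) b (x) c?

No

The mode-3 unfolding of T (rows indexed by k, columns by (i,j) = (1,1), (1,2), (1,3), (2,1), (2,2), (2,3), (3,1), (3,2), (3,3)) is [[2, -2, 0, 2, 4, -8, 4, -6, 2], [-2, 2, 0, -2, 1, 0, -4, 5, -1], [4, -4, 0, 4, -4, 2, 8, -9, 1]].
There the 3×3 minor on rows k ∈ {1, 2, 3}, columns (i,j) ∈ {(1,1), (2,2), (2,3)} is det [[2, 4, -8], [-2, 1, 0], [4, -4, 2]] = -12 ≠ 0, so this unfolding has rank ≥ 3; CP rank is at least every unfolding rank, so rank(T) ≥ 3.
In particular rank(T) ≥ 3 > 1, so T is not rank-1.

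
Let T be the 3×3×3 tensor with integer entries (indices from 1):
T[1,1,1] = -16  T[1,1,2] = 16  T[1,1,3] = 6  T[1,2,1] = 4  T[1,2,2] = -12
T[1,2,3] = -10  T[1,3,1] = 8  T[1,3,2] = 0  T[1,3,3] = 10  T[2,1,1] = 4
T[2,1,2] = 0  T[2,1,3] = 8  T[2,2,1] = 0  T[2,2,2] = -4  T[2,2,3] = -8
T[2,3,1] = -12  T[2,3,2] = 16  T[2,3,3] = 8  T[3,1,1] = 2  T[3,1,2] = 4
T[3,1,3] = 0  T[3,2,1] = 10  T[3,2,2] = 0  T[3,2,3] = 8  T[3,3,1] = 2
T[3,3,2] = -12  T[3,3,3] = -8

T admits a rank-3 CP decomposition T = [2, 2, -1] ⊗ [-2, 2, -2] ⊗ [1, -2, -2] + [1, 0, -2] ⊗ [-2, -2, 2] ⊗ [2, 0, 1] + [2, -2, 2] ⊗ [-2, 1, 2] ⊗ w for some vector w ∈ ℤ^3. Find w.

Subtract the known terms from T to get the rank-1 residual R = [2, -2, 2] ⊗ [-2, 1, 2] ⊗ w, so R[i,j,k] = a[i]·b[j]·w[k]. Pick indices with nonzero a[1]·b[1] = (2)·(-2) = -4. Only the fibre through (1,1,·) is needed: R[1,1,:] = T[1,1,:] − Σₗ aₗ[1]bₗ[1]cₗ = [-16, 16, 6] − (2)·(-2)·[1, -2, -2] − (1)·(-2)·[2, 0, 1] = [-8, 8, 0]. Then w[k] = R[1,1,k] / -4 for each k, giving w = [-8, 8, 0] / -4 = [2, -2, 0].

w = [2, -2, 0]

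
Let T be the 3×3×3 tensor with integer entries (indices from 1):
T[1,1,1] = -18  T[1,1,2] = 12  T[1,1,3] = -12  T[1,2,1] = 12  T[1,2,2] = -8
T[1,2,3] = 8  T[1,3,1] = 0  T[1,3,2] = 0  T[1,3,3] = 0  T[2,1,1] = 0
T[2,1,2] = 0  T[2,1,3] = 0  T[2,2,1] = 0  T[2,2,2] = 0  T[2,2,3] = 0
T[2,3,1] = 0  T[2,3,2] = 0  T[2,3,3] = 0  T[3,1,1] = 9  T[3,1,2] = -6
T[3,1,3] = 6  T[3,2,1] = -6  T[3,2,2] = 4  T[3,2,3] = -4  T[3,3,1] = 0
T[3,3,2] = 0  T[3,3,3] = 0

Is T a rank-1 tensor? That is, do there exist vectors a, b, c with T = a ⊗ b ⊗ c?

The mode-1 fibre T[:,1,1] = [-18, 0, 9] gives a = [2, 0, -1] (primitive direction); the mode-2 fibre T[1,:,1] = [-18, 12, 0] gives b = [3, -2, 0]; then c[k] = T[1,1,k] / (a[1]·b[1]) = [-18, 12, -12] / 6 = [-3, 2, -2].
Expanding [2, 0, -1] ⊗ [3, -2, 0] ⊗ [-3, 2, -2] reproduces all 27 entries of T, so T = [2, 0, -1] ⊗ [3, -2, 0] ⊗ [-3, 2, -2] and rank(T) ≤ 1.
Equivalently every frontal slice T[:,:,k] is c[k] times the rank-1 matrix [2, 0, -1] ⊗ [3, -2, 0]. So T has rank 1 (it is nonzero).

Yes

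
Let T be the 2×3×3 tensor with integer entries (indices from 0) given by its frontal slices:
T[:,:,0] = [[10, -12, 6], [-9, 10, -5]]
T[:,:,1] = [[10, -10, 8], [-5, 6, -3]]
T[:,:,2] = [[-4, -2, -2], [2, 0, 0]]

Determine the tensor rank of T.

3

Lower bound: in the mode-2 unfolding of T (rows indexed by j, columns by (i,k)) the 3×3 minor on rows j ∈ {0, 1, 2}, columns (i,k) ∈ {(0,0), (0,1), (0,2)} is det [[10, 10, -4], [-12, -10, -2], [6, 8, -2]] = 144 ≠ 0, so that unfolding has rank ≥ 3 and hence rank(T) ≥ 3 (CP rank is at least every unfolding rank, though it can be larger).
Upper bound: T is a sum of 3 rank-1 terms, T = [1, -1] ⊗ [2, -2, 1] ⊗ [4, 2, -2] + [1, 0] ⊗ [2, -1, 2] ⊗ [0, 2, -2] + [2, -1] ⊗ [1, -2, 1] ⊗ [1, 1, 2] (one valid choice — decompositions are not unique — normalised so each a, b is primitive with positive first nonzero entry; check it by expanding all entries), so rank(T) ≤ 3.
These bounds meet, so rank(T) = 3.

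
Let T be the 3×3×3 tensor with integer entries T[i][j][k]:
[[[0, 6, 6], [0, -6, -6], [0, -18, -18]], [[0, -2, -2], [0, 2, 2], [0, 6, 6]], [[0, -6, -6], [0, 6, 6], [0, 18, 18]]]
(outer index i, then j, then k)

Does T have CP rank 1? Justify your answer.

Yes

The mode-1 fibre T[:,0,1] = [6, -2, -6] gives a = [3, -1, -3] (primitive direction); the mode-2 fibre T[0,:,1] = [6, -6, -18] gives b = [1, -1, -3]; then c[k] = T[0,0,k] / (a[0]·b[0]) = [0, 6, 6] / 3 = [0, 2, 2].
Expanding [3, -1, -3] (x) [1, -1, -3] (x) [0, 2, 2] reproduces all 27 entries of T, so T = [3, -1, -3] (x) [1, -1, -3] (x) [0, 2, 2] and rank(T) ≤ 1.
Equivalently every frontal slice T[:,:,k] is c[k] times the rank-1 matrix [3, -1, -3] (x) [1, -1, -3]. So T has rank 1 (it is nonzero).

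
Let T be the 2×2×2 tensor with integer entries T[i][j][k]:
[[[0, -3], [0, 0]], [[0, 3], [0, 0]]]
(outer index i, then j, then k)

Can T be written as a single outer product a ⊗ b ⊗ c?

If T = a ⊗ b ⊗ c then every fibre of T is a multiple of the corresponding factor, so read the factors off the fibres through the nonzero entry T[0,0,1] = -3.
The mode-1 fibre T[:,0,1] = [-3, 3] gives a = (1, -1) (primitive direction); the mode-2 fibre T[0,:,1] = [-3, 0] gives b = (1, 0); then c[k] = T[0,0,k] / (a[0]·b[0]) = [0, -3] / 1 = (0, -3).
Expanding (1, -1) ⊗ (1, 0) ⊗ (0, -3) reproduces all 8 entries of T, so T = (1, -1) ⊗ (1, 0) ⊗ (0, -3) and rank(T) ≤ 1.
Equivalently every frontal slice T[:,:,k] is c[k] times the rank-1 matrix (1, -1) ⊗ (1, 0). So T has rank 1 (it is nonzero).

Yes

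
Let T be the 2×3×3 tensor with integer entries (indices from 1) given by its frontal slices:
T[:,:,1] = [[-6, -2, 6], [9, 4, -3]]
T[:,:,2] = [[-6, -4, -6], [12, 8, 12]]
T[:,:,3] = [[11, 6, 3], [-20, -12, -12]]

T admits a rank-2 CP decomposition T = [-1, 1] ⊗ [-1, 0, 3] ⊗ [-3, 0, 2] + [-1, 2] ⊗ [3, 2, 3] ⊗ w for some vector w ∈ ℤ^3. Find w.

Subtract the known terms from T to get the rank-1 residual R = [-1, 2] ⊗ [3, 2, 3] ⊗ w, so R[i,j,k] = a[i]·b[j]·w[k]. Pick indices with nonzero a[1]·b[1] = (-1)·(3) = -3. Only the fibre through (1,1,·) is needed: R[1,1,:] = T[1,1,:] − Σₗ aₗ[1]bₗ[1]cₗ = [-6, -6, 11] − (-1)·(-1)·[-3, 0, 2] = [-3, -6, 9]. Then w[k] = R[1,1,k] / -3 for each k, giving w = [-3, -6, 9] / -3 = [1, 2, -3].

w = [1, 2, -3]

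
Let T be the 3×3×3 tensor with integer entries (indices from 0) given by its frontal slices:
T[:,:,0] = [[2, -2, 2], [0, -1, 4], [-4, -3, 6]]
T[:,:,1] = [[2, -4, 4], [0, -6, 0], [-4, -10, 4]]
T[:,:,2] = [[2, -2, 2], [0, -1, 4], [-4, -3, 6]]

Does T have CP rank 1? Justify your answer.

The mode-1 unfolding of T (rows indexed by i, columns by (j,k) = (0,0), (0,1), (0,2), (1,0), (1,1), (1,2), (2,0), (2,1), (2,2)) is [[2, 2, 2, -2, -4, -2, 2, 4, 2], [0, 0, 0, -1, -6, -1, 4, 0, 4], [-4, -4, -4, -3, -10, -3, 6, 4, 6]].
There the 3×3 minor on rows i ∈ {0, 1, 2}, columns (j,k) ∈ {(0,0), (1,0), (1,1)} is det [[2, -2, -4], [0, -1, -6], [-4, -3, -10]] = -48 ≠ 0, so this unfolding has rank ≥ 3; CP rank is at least every unfolding rank, so rank(T) ≥ 3.
In particular rank(T) ≥ 3 > 1, so T is not rank-1.

No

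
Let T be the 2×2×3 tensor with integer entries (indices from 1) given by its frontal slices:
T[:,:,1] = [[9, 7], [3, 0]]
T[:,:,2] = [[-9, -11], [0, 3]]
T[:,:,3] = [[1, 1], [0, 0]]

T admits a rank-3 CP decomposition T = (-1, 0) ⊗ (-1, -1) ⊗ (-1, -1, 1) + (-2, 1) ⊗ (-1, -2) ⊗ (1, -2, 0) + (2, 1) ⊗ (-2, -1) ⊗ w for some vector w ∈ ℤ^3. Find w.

Subtract the known terms from T to get the rank-1 residual R = (2, 1) ⊗ (-2, -1) ⊗ w, so R[i,j,k] = a[i]·b[j]·w[k]. Pick indices with nonzero a[1]·b[1] = (2)·(-2) = -4. Only the fibre through (1,1,·) is needed: R[1,1,:] = T[1,1,:] − Σₗ aₗ[1]bₗ[1]cₗ = [9, -9, 1] − (-1)·(-1)·(-1, -1, 1) − (-2)·(-1)·(1, -2, 0) = [8, -4, 0]. Then w[k] = R[1,1,k] / -4 for each k, giving w = [8, -4, 0] / -4 = (-2, 1, 0).

w = (-2, 1, 0)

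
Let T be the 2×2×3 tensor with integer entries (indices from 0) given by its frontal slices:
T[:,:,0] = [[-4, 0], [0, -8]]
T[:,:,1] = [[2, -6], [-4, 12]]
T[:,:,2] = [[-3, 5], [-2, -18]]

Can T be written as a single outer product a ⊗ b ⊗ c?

The mode-3 unfolding of T (rows indexed by k, columns by (i,j) = (0,0), (0,1), (1,0), (1,1)) is [[-4, 0, 0, -8], [2, -6, -4, 12], [-3, 5, -2, -18]].
There the 3×3 minor on rows k ∈ {0, 1, 2}, columns (i,j) ∈ {(0,0), (0,1), (1,0)} is det [[-4, 0, 0], [2, -6, -4], [-3, 5, -2]] = -128 ≠ 0, so this unfolding has rank ≥ 3; CP rank is at least every unfolding rank, so rank(T) ≥ 3.
In particular rank(T) ≥ 3 > 1, so T is not rank-1.

No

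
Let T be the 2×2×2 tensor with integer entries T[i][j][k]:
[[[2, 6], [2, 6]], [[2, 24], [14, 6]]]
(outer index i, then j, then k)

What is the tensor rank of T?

Lower bound: the mode-3 unfolding of T (rows indexed by k, columns by (i,j) = (0,0), (0,1), (1,0), (1,1)) is [[2, 2, 2, 14], [6, 6, 24, 6]].
There the 2×2 minor on rows k ∈ {0, 1}, columns (i,j) ∈ {(0,0), (1,0)} is det [[2, 2], [6, 24]] = 36 ≠ 0, so this unfolding has rank ≥ 2; CP rank is at least every unfolding rank, so rank(T) ≥ 2. (Flattening ranks never certify an upper bound on CP rank; for that we must actually write T with 2 rank-1 terms.)
Upper bound — finding two terms. Write S_k = T[:,:,k] for the frontal slices: S₀ = [[2, 2], [2, 14]], S₁ = [[6, 6], [24, 6]].
If T = a₁ ⊗ b₁ ⊗ c₁ + a₂ ⊗ b₂ ⊗ c₂ then each S_k = c₁[k]·a₁b₁ᵀ + c₂[k]·a₂b₂ᵀ. S₀ and S₁ are linearly independent, so a₁b₁ᵀ and a₂b₂ᵀ must span the same plane of matrices: they are the rank-1 matrices of the form x·S₀ + y·S₁.
det(x·S₀ + y·S₁) is 24·x² + 36·xy − 108·y² = 12·(2·x − 3·y)(x + 3·y), vanishing at (x:y) = (3:2) and (3:-1).
M₁ = 3·S₀ + 2·S₁ = [[18, 18], [54, 54]] = 18·[1, 3][1, 1]ᵀ and M₂ = 3·S₀ − S₁ = [[0, 0], [-18, 36]] = (-18)·[0, 1][1, -2]ᵀ, so take a₁ = [1, 3], b₁ = [1, 1], a₂ = [0, 1], b₂ = [1, -2].
Each slice is an integer combination of E₁ = a₁b₁ᵀ and E₂ = a₂b₂ᵀ: S₀ = 2·E₁ − 4·E₂, S₁ = 6·E₁ + 6·E₂; reading off coefficients, c₁ = [2, 6] and c₂ = [-4, 6].
Hence T = [1, 3] ⊗ [1, 1] ⊗ [2, 6] + [0, 1] ⊗ [1, -2] ⊗ [-4, 6], so rank(T) ≤ 2.
These bounds meet, so rank(T) = 2.

2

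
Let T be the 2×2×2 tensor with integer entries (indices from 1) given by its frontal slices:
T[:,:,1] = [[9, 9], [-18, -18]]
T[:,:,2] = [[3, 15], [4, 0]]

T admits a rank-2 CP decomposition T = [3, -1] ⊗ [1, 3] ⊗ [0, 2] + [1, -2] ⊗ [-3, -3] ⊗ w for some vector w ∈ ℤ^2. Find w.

Subtract the known terms from T to get the rank-1 residual R = [1, -2] ⊗ [-3, -3] ⊗ w, so R[i,j,k] = a[i]·b[j]·w[k]. Pick indices with nonzero a[1]·b[1] = (1)·(-3) = -3. Only the fibre through (1,1,·) is needed: R[1,1,:] = T[1,1,:] − Σₗ aₗ[1]bₗ[1]cₗ = [9, 3] − (3)·(1)·[0, 2] = [9, -3]. Then w[k] = R[1,1,k] / -3 for each k, giving w = [9, -3] / -3 = [-3, 1].

w = [-3, 1]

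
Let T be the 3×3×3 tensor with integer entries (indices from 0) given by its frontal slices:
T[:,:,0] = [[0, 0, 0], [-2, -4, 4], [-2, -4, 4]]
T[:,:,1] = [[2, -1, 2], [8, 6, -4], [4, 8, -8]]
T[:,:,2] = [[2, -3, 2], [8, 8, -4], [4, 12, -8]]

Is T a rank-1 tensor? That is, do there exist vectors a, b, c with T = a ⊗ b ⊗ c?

The mode-3 unfolding of T (rows indexed by k, columns by (i,j) = (0,0), (0,1), (0,2), (1,0), (1,1), (1,2), (2,0), (2,1), (2,2)) is [[0, 0, 0, -2, -4, 4, -2, -4, 4], [2, -1, 2, 8, 6, -4, 4, 8, -8], [2, -3, 2, 8, 8, -4, 4, 12, -8]].
There the 3×3 minor on rows k ∈ {0, 1, 2}, columns (i,j) ∈ {(0,0), (0,1), (1,0)} is det [[0, 0, -2], [2, -1, 8], [2, -3, 8]] = 8 ≠ 0, so this unfolding has rank ≥ 3; CP rank is at least every unfolding rank, so rank(T) ≥ 3.
In particular rank(T) ≥ 3 > 1, so T is not rank-1.

No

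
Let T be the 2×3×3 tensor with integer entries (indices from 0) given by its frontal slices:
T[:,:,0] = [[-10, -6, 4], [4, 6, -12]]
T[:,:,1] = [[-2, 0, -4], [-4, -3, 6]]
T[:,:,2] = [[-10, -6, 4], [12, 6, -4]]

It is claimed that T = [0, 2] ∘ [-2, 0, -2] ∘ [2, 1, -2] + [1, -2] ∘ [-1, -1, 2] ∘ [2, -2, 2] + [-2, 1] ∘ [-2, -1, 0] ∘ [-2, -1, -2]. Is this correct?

Reconstruct entry (1,0,0) from the claimed factors: Σₗ aₗ[1]bₗ[0]cₗ[0] = (2)·(-2)·(2) + (-2)·(-1)·(2) + (1)·(-2)·(-2) = 0, but T[1,0,0] = 4. The claim is false.

No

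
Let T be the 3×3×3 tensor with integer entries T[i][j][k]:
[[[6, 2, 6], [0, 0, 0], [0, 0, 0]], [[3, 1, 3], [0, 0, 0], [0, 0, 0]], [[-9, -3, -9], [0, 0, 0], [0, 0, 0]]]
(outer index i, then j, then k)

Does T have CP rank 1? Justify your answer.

Yes

If T = a ∘ b ∘ c then every fibre of T is a multiple of the corresponding factor, so read the factors off the fibres through the nonzero entry T[0,0,0] = 6.
The mode-1 fibre T[:,0,0] = [6, 3, -9] gives a = [2, 1, -3] (primitive direction); the mode-2 fibre T[0,:,0] = [6, 0, 0] gives b = [1, 0, 0]; then c[k] = T[0,0,k] / (a[0]·b[0]) = [6, 2, 6] / 2 = [3, 1, 3].
Expanding [2, 1, -3] ∘ [1, 0, 0] ∘ [3, 1, 3] reproduces all 27 entries of T, so T = [2, 1, -3] ∘ [1, 0, 0] ∘ [3, 1, 3] and rank(T) ≤ 1.
Equivalently every frontal slice T[:,:,k] is c[k] times the rank-1 matrix [2, 1, -3] ∘ [1, 0, 0]. So T has rank 1 (it is nonzero).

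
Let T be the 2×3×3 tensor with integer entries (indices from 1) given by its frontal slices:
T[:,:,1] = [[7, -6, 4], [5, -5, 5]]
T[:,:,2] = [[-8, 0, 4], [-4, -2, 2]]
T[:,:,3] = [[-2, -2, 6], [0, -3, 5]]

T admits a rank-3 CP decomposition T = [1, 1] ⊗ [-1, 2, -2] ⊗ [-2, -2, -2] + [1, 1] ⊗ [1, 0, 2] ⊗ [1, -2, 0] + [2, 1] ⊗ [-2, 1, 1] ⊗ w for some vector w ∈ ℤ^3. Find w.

w = [-1, 2, 1]

Subtract the known terms from T to get the rank-1 residual R = [2, 1] ⊗ [-2, 1, 1] ⊗ w, so R[i,j,k] = a[i]·b[j]·w[k]. Pick indices with nonzero a[1]·b[1] = (2)·(-2) = -4. Only the fibre through (1,1,·) is needed: R[1,1,:] = T[1,1,:] − Σₗ aₗ[1]bₗ[1]cₗ = [7, -8, -2] − (1)·(-1)·[-2, -2, -2] − (1)·(1)·[1, -2, 0] = [4, -8, -4]. Then w[k] = R[1,1,k] / -4 for each k, giving w = [4, -8, -4] / -4 = [-1, 2, 1].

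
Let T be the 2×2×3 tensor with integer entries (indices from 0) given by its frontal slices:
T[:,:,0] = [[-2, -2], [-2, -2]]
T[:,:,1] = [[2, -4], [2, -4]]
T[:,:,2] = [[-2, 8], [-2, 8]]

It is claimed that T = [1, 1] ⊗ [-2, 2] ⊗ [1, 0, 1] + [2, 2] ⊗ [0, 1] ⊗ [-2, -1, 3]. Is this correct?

Reconstruct entry (0,0,1) from the claimed factors: Σₗ aₗ[0]bₗ[0]cₗ[1] = (1)·(-2)·(0) + (2)·(0)·(-1) = 0, but T[0,0,1] = 2. The claim is false.

No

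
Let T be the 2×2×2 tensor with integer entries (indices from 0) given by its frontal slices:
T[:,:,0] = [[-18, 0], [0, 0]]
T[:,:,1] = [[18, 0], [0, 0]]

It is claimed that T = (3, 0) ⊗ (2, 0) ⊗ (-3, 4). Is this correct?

No

Reconstruct entry (0,0,1) from the claimed factors: Σₗ aₗ[0]bₗ[0]cₗ[1] = (3)·(2)·(4) = 24, but T[0,0,1] = 18. The claim is false.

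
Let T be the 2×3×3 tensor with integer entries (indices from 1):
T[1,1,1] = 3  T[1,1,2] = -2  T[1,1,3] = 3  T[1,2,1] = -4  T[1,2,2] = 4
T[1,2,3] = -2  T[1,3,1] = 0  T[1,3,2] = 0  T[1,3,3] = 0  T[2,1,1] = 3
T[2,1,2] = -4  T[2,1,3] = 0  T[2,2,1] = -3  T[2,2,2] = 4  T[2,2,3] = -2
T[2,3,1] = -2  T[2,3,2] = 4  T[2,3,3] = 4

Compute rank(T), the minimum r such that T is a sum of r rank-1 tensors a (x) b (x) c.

3

Lower bound: the mode-2 unfolding of T (rows indexed by j, columns by (i,k) = (1,1), (1,2), (1,3), (2,1), (2,2), (2,3)) is [[3, -2, 3, 3, -4, 0], [-4, 4, -2, -3, 4, -2], [0, 0, 0, -2, 4, 4]].
There the 3×3 minor on rows j ∈ {1, 2, 3}, columns (i,k) ∈ {(1,1), (1,2), (2,1)} is det [[3, -2, 3], [-4, 4, -3], [0, 0, -2]] = -8 ≠ 0, so this unfolding has rank ≥ 3; CP rank is at least every unfolding rank, so rank(T) ≥ 3. (Flattening ranks never certify an upper bound on CP rank; for that we must actually write T with 3 rank-1 terms.)
Upper bound: T is a sum of 3 rank-1 terms, T = [0, 1] (x) [0, 1, -1] (x) [2, -4, -4] + [1, 2] (x) [1, -2, 0] (x) [1, -2, -1] + [2, 1] (x) [1, -1, 0] (x) [1, 0, 2] (written with every a and b primitive with positive leading entry and the scale carried by c; CP decompositions are not unique, and this one is verified by expanding entrywise), so rank(T) ≤ 3.
These bounds meet, so rank(T) = 3.
Check entry T[1,2,2] = 4: (0)·(1)·(-4) + (1)·(-2)·(-2) + (2)·(-1)·(0) = 4.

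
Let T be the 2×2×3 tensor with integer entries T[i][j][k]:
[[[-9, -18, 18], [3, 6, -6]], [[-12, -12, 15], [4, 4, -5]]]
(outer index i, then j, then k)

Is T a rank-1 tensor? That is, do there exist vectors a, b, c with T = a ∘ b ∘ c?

No

The mode-1 unfolding of T (rows indexed by i, columns by (j,k) = (0,0), (0,1), (0,2), (1,0), (1,1), (1,2)) is [[-9, -18, 18, 3, 6, -6], [-12, -12, 15, 4, 4, -5]].
There the 2×2 minor on rows i ∈ {0, 1}, columns (j,k) ∈ {(0,0), (0,1)} is det [[-9, -18], [-12, -12]] = -108 ≠ 0, so this unfolding has rank ≥ 2; CP rank is at least every unfolding rank, so rank(T) ≥ 2.
In particular rank(T) ≥ 2 > 1, so T is not rank-1.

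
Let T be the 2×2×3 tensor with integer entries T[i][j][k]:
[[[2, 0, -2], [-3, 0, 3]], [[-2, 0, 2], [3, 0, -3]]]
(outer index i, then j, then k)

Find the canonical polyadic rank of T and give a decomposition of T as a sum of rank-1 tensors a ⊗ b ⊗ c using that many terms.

rank(T) = 1

Lower bound: T ≠ 0 (e.g. T[0,0,0] = 2), so rank(T) ≥ 1.
Upper bound: if T = a ⊗ b ⊗ c then every fibre of T is a multiple of the corresponding factor, so read the factors off the fibres through the nonzero entry T[0,0,0] = 2.
The mode-1 fibre T[:,0,0] = [2, -2] gives a = [1, -1] (primitive direction); the mode-2 fibre T[0,:,0] = [2, -3] gives b = [2, -3]; then c[k] = T[0,0,k] / (a[0]·b[0]) = [2, 0, -2] / 2 = [1, 0, -1].
Expanding [1, -1] ⊗ [2, -3] ⊗ [1, 0, -1] reproduces all 12 entries of T, so T = [1, -1] ⊗ [2, -3] ⊗ [1, 0, -1] and rank(T) ≤ 1.
These bounds meet, so rank(T) = 1.
Check entry T[0,0,1] = 0: (1)·(2)·(0) = 0.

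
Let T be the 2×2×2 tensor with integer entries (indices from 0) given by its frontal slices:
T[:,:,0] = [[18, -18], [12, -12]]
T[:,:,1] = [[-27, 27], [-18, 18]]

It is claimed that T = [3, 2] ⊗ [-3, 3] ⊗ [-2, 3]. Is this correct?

Reconstruct entrywise from the claimed factors. For example, T[1,1,1] = 18 and Σₗ aₗ[1]bₗ[1]cₗ[1] = (2)·(3)·(3) = 18; checking all 8 entries, every one matches. The claim holds.

Yes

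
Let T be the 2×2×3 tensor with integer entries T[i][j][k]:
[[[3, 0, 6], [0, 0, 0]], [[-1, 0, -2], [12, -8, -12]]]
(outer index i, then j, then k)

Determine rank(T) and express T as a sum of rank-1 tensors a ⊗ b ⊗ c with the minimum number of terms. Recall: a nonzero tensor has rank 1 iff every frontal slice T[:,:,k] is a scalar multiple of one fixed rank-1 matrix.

rank(T) = 2

Lower bound: the mode-2 unfolding of T (rows indexed by j, columns by (i,k) = (0,0), (0,1), (0,2), (1,0), (1,1), (1,2)) is [[3, 0, 6, -1, 0, -2], [0, 0, 0, 12, -8, -12]].
There the 2×2 minor on rows j ∈ {0, 1}, columns (i,k) ∈ {(0,0), (1,0)} is det [[3, -1], [0, 12]] = 36 ≠ 0, so this unfolding has rank ≥ 2; CP rank is at least every unfolding rank, so rank(T) ≥ 2. (This is only a lower bound: in general the CP rank may exceed every unfolding rank, so we still need to exhibit 2 rank-1 terms summing to T.)
Upper bound — finding two terms. Write S_k = T[:,:,k] for the frontal slices: S₀ = [[3, 0], [-1, 12]], S₁ = [[0, 0], [0, -8]], S₂ = [[6, 0], [-2, -12]].
If T = a₁ ⊗ b₁ ⊗ c₁ + a₂ ⊗ b₂ ⊗ c₂ then each S_k = c₁[k]·a₁b₁ᵀ + c₂[k]·a₂b₂ᵀ. S₀ and S₁ are linearly independent, so a₁b₁ᵀ and a₂b₂ᵀ must span the same plane of matrices: they are the rank-1 matrices of the form x·S₀ + y·S₁.
det(x·S₀ + y·S₁) is 36·x² − 24·xy = 12·(3·x − 2·y)(x), vanishing at (x:y) = (2:3) and (0:1).
M₁ = 2·S₀ + 3·S₁ = [[6, 0], [-2, 0]] = 2·[3, -1][1, 0]ᵀ and M₂ = S₁ = [[0, 0], [0, -8]] = (-8)·[0, 1][0, 1]ᵀ, so take a₁ = [3, -1], b₁ = [1, 0], a₂ = [0, 1], b₂ = [0, 1].
Each slice is an integer combination of E₁ = a₁b₁ᵀ and E₂ = a₂b₂ᵀ: S₀ = E₁ + 12·E₂, S₁ = −8·E₂, S₂ = 2·E₁ − 12·E₂; reading off coefficients, c₁ = [1, 0, 2] and c₂ = [12, -8, -12].
Hence T = [3, -1] ⊗ [1, 0] ⊗ [1, 0, 2] + [0, 1] ⊗ [0, 1] ⊗ [12, -8, -12], so rank(T) ≤ 2.
These bounds meet, so rank(T) = 2.
Check entry T[0,0,1] = 0: (3)·(1)·(0) + (0)·(0)·(-8) = 0.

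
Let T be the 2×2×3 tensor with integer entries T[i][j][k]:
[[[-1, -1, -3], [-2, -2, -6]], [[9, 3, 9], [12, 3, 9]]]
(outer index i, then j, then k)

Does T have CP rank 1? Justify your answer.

No

The mode-2 unfolding of T (rows indexed by j, columns by (i,k) = (0,0), (0,1), (0,2), (1,0), (1,1), (1,2)) is [[-1, -1, -3, 9, 3, 9], [-2, -2, -6, 12, 3, 9]].
There the 2×2 minor on rows j ∈ {0, 1}, columns (i,k) ∈ {(0,0), (1,0)} is det [[-1, 9], [-2, 12]] = 6 ≠ 0, so this unfolding has rank ≥ 2; CP rank is at least every unfolding rank, so rank(T) ≥ 2.
In particular rank(T) ≥ 2 > 1, so T is not rank-1.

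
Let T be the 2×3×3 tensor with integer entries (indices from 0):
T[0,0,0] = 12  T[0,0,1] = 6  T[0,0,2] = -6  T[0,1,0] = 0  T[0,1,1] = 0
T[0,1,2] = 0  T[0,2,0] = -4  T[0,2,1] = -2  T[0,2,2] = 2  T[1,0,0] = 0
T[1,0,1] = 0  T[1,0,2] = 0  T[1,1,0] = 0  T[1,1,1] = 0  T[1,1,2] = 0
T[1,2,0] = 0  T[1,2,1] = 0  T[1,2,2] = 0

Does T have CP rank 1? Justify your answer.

Yes

If T = a ⊗ b ⊗ c then every fibre of T is a multiple of the corresponding factor, so read the factors off the fibres through the nonzero entry T[0,0,0] = 12.
The mode-1 fibre T[:,0,0] = [12, 0] gives a = [1, 0] (primitive direction); the mode-2 fibre T[0,:,0] = [12, 0, -4] gives b = [3, 0, -1]; then c[k] = T[0,0,k] / (a[0]·b[0]) = [12, 6, -6] / 3 = [4, 2, -2].
Expanding [1, 0] ⊗ [3, 0, -1] ⊗ [4, 2, -2] reproduces all 18 entries of T, so T = [1, 0] ⊗ [3, 0, -1] ⊗ [4, 2, -2] and rank(T) ≤ 1.
Equivalently every frontal slice T[:,:,k] is c[k] times the rank-1 matrix [1, 0] ⊗ [3, 0, -1]. So T has rank 1 (it is nonzero).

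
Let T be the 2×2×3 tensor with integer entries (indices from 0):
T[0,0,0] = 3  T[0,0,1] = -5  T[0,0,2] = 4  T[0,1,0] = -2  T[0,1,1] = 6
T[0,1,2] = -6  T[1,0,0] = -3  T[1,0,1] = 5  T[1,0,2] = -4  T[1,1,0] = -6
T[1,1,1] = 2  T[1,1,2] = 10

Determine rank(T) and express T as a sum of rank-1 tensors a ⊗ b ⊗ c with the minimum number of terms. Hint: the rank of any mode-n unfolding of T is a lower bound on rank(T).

rank(T) = 3

Lower bound: the mode-3 unfolding of T (rows indexed by k, columns by (i,j) = (0,0), (0,1), (1,0), (1,1)) is [[3, -2, -3, -6], [-5, 6, 5, 2], [4, -6, -4, 10]].
There the 3×3 minor on rows k ∈ {0, 1, 2}, columns (i,j) ∈ {(0,0), (0,1), (1,1)} is det [[3, -2, -6], [-5, 6, 2], [4, -6, 10]] = 64 ≠ 0, so this unfolding has rank ≥ 3; CP rank is at least every unfolding rank, so rank(T) ≥ 3. (Flattening ranks never certify an upper bound on CP rank; for that we must actually write T with 3 rank-1 terms.)
Upper bound: T is a sum of 3 rank-1 terms, T = [0, 1] ⊗ [0, 1] ⊗ [-8, 8, 4] + [1, -1] ⊗ [1, -2] ⊗ [-1, -1, 2] + [1, -1] ⊗ [1, -1] ⊗ [4, -4, 2] (written with every a and b primitive with positive leading entry and the scale carried by c; CP decompositions are not unique, and this one is verified by expanding entrywise), so rank(T) ≤ 3.
These bounds meet, so rank(T) = 3.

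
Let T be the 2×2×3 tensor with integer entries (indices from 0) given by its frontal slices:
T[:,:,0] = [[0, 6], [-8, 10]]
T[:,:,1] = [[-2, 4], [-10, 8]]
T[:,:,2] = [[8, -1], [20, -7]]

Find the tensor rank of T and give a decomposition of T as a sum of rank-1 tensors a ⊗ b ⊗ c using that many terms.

Lower bound: the mode-2 unfolding of T (rows indexed by j, columns by (i,k) = (0,0), (0,1), (0,2), (1,0), (1,1), (1,2)) is [[0, -2, 8, -8, -10, 20], [6, 4, -1, 10, 8, -7]].
There the 2×2 minor on rows j ∈ {0, 1}, columns (i,k) ∈ {(0,0), (0,1)} is det [[0, -2], [6, 4]] = 12 ≠ 0, so this unfolding has rank ≥ 2; CP rank is at least every unfolding rank, so rank(T) ≥ 2. (This is only a lower bound: in general the CP rank may exceed every unfolding rank, so we still need to exhibit 2 rank-1 terms summing to T.)
Upper bound — finding two terms. Write S_k = T[:,:,k] for the frontal slices: S₀ = [[0, 6], [-8, 10]], S₁ = [[-2, 4], [-10, 8]], S₂ = [[8, -1], [20, -7]].
If T = a₁ ⊗ b₁ ⊗ c₁ + a₂ ⊗ b₂ ⊗ c₂ then each S_k = c₁[k]·a₁b₁ᵀ + c₂[k]·a₂b₂ᵀ. S₀ and S₁ are linearly independent, so a₁b₁ᵀ and a₂b₂ᵀ must span the same plane of matrices: they are the rank-1 matrices of the form x·S₀ + y·S₁.
det(x·S₀ + y·S₁) is 48·x² + 72·xy + 24·y² = 24·(x + y)(2·x + y), vanishing at (x:y) = (1:-1) and (1:-2).
M₁ = S₀ − S₁ = [[2, 2], [2, 2]] = 2·(1, 1)(1, 1)ᵀ and M₂ = S₀ − 2·S₁ = [[4, -2], [12, -6]] = 2·(1, 3)(2, -1)ᵀ, so take a₁ = (1, 1), b₁ = (1, 1), a₂ = (1, 3), b₂ = (2, -1).
Each slice is an integer combination of E₁ = a₁b₁ᵀ and E₂ = a₂b₂ᵀ: S₀ = 4·E₁ − 2·E₂, S₁ = 2·E₁ − 2·E₂, S₂ = 2·E₁ + 3·E₂; reading off coefficients, c₁ = (4, 2, 2) and c₂ = (-2, -2, 3).
Hence T = (1, 1) ⊗ (1, 1) ⊗ (4, 2, 2) + (1, 3) ⊗ (2, -1) ⊗ (-2, -2, 3), so rank(T) ≤ 2.
These bounds meet, so rank(T) = 2.

rank(T) = 2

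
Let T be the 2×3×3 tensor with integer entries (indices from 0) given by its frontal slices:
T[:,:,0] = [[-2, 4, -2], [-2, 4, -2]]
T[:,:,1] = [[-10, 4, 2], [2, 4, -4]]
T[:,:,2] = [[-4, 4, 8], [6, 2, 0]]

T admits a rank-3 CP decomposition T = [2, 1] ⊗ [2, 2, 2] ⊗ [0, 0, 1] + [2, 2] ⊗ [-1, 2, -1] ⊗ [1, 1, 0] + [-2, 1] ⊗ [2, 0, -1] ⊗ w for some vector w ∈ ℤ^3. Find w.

Subtract the known terms from T to get the rank-1 residual R = [-2, 1] ⊗ [2, 0, -1] ⊗ w, so R[i,j,k] = a[i]·b[j]·w[k]. Pick indices with nonzero a[0]·b[0] = (-2)·(2) = -4. Only the fibre through (0,0,·) is needed: R[0,0,:] = T[0,0,:] − Σₗ aₗ[0]bₗ[0]cₗ = [-2, -10, -4] − (2)·(2)·[0, 0, 1] − (2)·(-1)·[1, 1, 0] = [0, -8, -8]. Then w[k] = R[0,0,k] / -4 for each k, giving w = [0, -8, -8] / -4 = [0, 2, 2].

w = [0, 2, 2]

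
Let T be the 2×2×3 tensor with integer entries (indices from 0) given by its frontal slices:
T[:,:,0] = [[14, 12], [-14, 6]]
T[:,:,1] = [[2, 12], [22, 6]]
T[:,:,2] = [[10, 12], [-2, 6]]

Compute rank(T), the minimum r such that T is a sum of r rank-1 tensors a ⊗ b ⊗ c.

Lower bound: the mode-2 unfolding of T (rows indexed by j, columns by (i,k) = (0,0), (0,1), (0,2), (1,0), (1,1), (1,2)) is [[14, 2, 10, -14, 22, -2], [12, 12, 12, 6, 6, 6]].
There the 2×2 minor on rows j ∈ {0, 1}, columns (i,k) ∈ {(0,0), (0,1)} is det [[14, 2], [12, 12]] = 144 ≠ 0, so this unfolding has rank ≥ 2; CP rank is at least every unfolding rank, so rank(T) ≥ 2. (This is only a lower bound: in general the CP rank may exceed every unfolding rank, so we still need to exhibit 2 rank-1 terms summing to T.)
Upper bound — finding two terms. Write S_k = T[:,:,k] for the frontal slices: S₀ = [[14, 12], [-14, 6]], S₁ = [[2, 12], [22, 6]], S₂ = [[10, 12], [-2, 6]].
If T = a₁ ⊗ b₁ ⊗ c₁ + a₂ ⊗ b₂ ⊗ c₂ then each S_k = c₁[k]·a₁b₁ᵀ + c₂[k]·a₂b₂ᵀ. S₀ and S₁ are linearly independent, so a₁b₁ᵀ and a₂b₂ᵀ must span the same plane of matrices: they are the rank-1 matrices of the form x·S₀ + y·S₁.
det(x·S₀ + y·S₁) is 252·x² − 252·y² = 252·(x − y)(x + y), vanishing at (x:y) = (1:1) and (1:-1).
M₁ = S₀ + S₁ = [[16, 24], [8, 12]] = 4·[2, 1][2, 3]ᵀ and M₂ = S₀ − S₁ = [[12, 0], [-36, 0]] = 12·[1, -3][1, 0]ᵀ, so take a₁ = [2, 1], b₁ = [2, 3], a₂ = [1, -3], b₂ = [1, 0].
Each slice is an integer combination of E₁ = a₁b₁ᵀ and E₂ = a₂b₂ᵀ: S₀ = 2·E₁ + 6·E₂, S₁ = 2·E₁ − 6·E₂, S₂ = 2·E₁ + 2·E₂; reading off coefficients, c₁ = [2, 2, 2] and c₂ = [6, -6, 2].
Hence T = [2, 1] ⊗ [2, 3] ⊗ [2, 2, 2] + [1, -3] ⊗ [1, 0] ⊗ [6, -6, 2], so rank(T) ≤ 2.
These bounds meet, so rank(T) = 2.
Check entry T[0,0,1] = 2: (2)·(2)·(2) + (1)·(1)·(-6) = 2.

2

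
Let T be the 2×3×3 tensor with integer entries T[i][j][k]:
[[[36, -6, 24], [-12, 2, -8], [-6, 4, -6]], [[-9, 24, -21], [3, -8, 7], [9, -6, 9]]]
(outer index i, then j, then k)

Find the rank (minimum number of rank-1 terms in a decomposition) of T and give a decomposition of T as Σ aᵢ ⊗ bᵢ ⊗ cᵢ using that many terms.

Lower bound: the mode-2 unfolding of T (rows indexed by j, columns by (i,k) = (0,0), (0,1), (0,2), (1,0), (1,1), (1,2)) is [[36, -6, 24, -9, 24, -21], [-12, 2, -8, 3, -8, 7], [-6, 4, -6, 9, -6, 9]].
There the 2×2 minor on rows j ∈ {0, 2}, columns (i,k) ∈ {(0,0), (0,1)} is det [[36, -6], [-6, 4]] = 108 ≠ 0, so this unfolding has rank ≥ 2; CP rank is at least every unfolding rank, so rank(T) ≥ 2. (Unfolding ranks only ever bound the CP rank from below — rank(T) can be strictly larger than all of them — so the matching upper bound has to come from an explicit 2-term decomposition.)
Upper bound — finding two terms. Write S_k = T[:,:,k] for the frontal slices: S₀ = [[36, -12, -6], [-9, 3, 9]], S₁ = [[-6, 2, 4], [24, -8, -6]], S₂ = [[24, -8, -6], [-21, 7, 9]].
If T = a₁ ⊗ b₁ ⊗ c₁ + a₂ ⊗ b₂ ⊗ c₂ then each S_k = c₁[k]·a₁b₁ᵀ + c₂[k]·a₂b₂ᵀ. S₀ and S₁ are linearly independent, so a₁b₁ᵀ and a₂b₂ᵀ must span the same plane of matrices: they are the rank-1 matrices of the form x·S₀ + y·S₁.
The 2×2 minor of x·S₀ + y·S₁ on rows {0,1}, columns {0,2} is 270·x² − 90·xy − 60·y² = 30·(3·x − 2·y)(3·x + y), vanishing at (x:y) = (2:3) and (1:-3).
M₁ = 2·S₀ + 3·S₁ = [[54, -18, 0], [54, -18, 0]] = 18·[1, 1][3, -1, 0]ᵀ and M₂ = S₀ − 3·S₁ = [[54, -18, -18], [-81, 27, 27]] = 9·[2, -3][3, -1, -1]ᵀ, so take a₁ = [1, 1], b₁ = [3, -1, 0], a₂ = [2, -3], b₂ = [3, -1, -1].
Each slice is an integer combination of E₁ = a₁b₁ᵀ and E₂ = a₂b₂ᵀ: S₀ = 6·E₁ + 3·E₂, S₁ = 2·E₁ − 2·E₂, S₂ = 2·E₁ + 3·E₂; reading off coefficients, c₁ = [6, 2, 2] and c₂ = [3, -2, 3].
Hence T = [1, 1] ⊗ [3, -1, 0] ⊗ [6, 2, 2] + [2, -3] ⊗ [3, -1, -1] ⊗ [3, -2, 3], so rank(T) ≤ 2.
These bounds meet, so rank(T) = 2.

rank(T) = 2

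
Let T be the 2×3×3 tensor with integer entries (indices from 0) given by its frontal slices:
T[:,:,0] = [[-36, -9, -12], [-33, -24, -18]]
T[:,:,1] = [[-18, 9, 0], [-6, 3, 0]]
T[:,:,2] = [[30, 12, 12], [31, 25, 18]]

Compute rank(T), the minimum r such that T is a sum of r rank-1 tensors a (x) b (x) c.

Lower bound: the mode-3 unfolding of T (rows indexed by k, columns by (i,j) = (0,0), (0,1), (0,2), (1,0), (1,1), (1,2)) is [[-36, -9, -12, -33, -24, -18], [-18, 9, 0, -6, 3, 0], [30, 12, 12, 31, 25, 18]].
There the 2×2 minor on rows k ∈ {0, 1}, columns (i,j) ∈ {(0,0), (0,1)} is det [[-36, -9], [-18, 9]] = -486 ≠ 0, so this unfolding has rank ≥ 2; CP rank is at least every unfolding rank, so rank(T) ≥ 2. (Flattening ranks never certify an upper bound on CP rank; for that we must actually write T with 2 rank-1 terms.)
Upper bound — finding two terms. Write S_k = T[:,:,k] for the frontal slices: S₀ = [[-36, -9, -12], [-33, -24, -18]], S₁ = [[-18, 9, 0], [-6, 3, 0]], S₂ = [[30, 12, 12], [31, 25, 18]].
If T = a₁ (x) b₁ (x) c₁ + a₂ (x) b₂ (x) c₂ then each S_k = c₁[k]·a₁b₁ᵀ + c₂[k]·a₂b₂ᵀ. S₀ and S₁ are linearly independent, so a₁b₁ᵀ and a₂b₂ᵀ must span the same plane of matrices: they are the rank-1 matrices of the form x·S₀ + y·S₁.
The 2×2 minor of x·S₀ + y·S₁ on rows {0,1}, columns {0,1} is 567·x² + 567·xy = 567·(x + y)(x), vanishing at (x:y) = (1:-1) and (0:1).
M₁ = S₀ − S₁ = [[-18, -18, -12], [-27, -27, -18]] = (-3)·(2, 3)(3, 3, 2)ᵀ and M₂ = S₁ = [[-18, 9, 0], [-6, 3, 0]] = (-3)·(3, 1)(2, -1, 0)ᵀ, so take a₁ = (2, 3), b₁ = (3, 3, 2), a₂ = (3, 1), b₂ = (2, -1, 0).
Each slice is an integer combination of E₁ = a₁b₁ᵀ and E₂ = a₂b₂ᵀ: S₀ = −3·E₁ − 3·E₂, S₁ = −3·E₂, S₂ = 3·E₁ + 2·E₂; reading off coefficients, c₁ = (-3, 0, 3) and c₂ = (-3, -3, 2).
Hence T = (2, 3) (x) (3, 3, 2) (x) (-3, 0, 3) + (3, 1) (x) (2, -1, 0) (x) (-3, -3, 2), so rank(T) ≤ 2.
These bounds meet, so rank(T) = 2.

2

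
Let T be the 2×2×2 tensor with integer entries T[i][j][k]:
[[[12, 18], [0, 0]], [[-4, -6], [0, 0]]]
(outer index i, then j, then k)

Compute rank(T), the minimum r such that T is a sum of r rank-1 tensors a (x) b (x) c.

Lower bound: T ≠ 0 (e.g. T[0,0,0] = 12), so rank(T) ≥ 1.
Upper bound: if T = a (x) b (x) c then every fibre of T is a multiple of the corresponding factor, so read the factors off the fibres through the nonzero entry T[0,0,0] = 12.
The mode-1 fibre T[:,0,0] = [12, -4] gives a = [3, -1] (primitive direction); the mode-2 fibre T[0,:,0] = [12, 0] gives b = [1, 0]; then c[k] = T[0,0,k] / (a[0]·b[0]) = [12, 18] / 3 = [4, 6].
Expanding [3, -1] (x) [1, 0] (x) [4, 6] reproduces all 8 entries of T, so T = [3, -1] (x) [1, 0] (x) [4, 6] and rank(T) ≤ 1.
These bounds meet, so rank(T) = 1.

1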